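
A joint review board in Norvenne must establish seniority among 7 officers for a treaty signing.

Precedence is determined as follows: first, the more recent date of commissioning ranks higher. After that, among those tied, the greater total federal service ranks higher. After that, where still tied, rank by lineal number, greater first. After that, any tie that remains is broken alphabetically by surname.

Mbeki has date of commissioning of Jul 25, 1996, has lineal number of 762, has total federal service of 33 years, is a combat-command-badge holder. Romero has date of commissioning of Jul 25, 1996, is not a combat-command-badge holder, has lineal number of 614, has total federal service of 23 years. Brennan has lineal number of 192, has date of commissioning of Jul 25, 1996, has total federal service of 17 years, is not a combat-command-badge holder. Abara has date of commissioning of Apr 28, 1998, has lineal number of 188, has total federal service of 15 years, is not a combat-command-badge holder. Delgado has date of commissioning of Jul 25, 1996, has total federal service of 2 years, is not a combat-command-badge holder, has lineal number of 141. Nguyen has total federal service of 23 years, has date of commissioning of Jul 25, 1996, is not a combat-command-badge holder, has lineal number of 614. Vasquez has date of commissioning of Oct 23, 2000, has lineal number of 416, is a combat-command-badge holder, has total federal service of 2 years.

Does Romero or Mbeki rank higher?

Mbeki

By date of commissioning (later first): Vasquez (Oct 23, 2000); then Abara (Apr 28, 1998); then Mbeki, Nguyen, Romero, Brennan and Delgado (each Jul 25, 1996).
Among Mbeki, Nguyen, Romero, Brennan and Delgado, by total federal service (higher first): Mbeki (33 years) before Nguyen and Romero (23 years) before Brennan (17 years) before Delgado (2 years).
Nguyen and Romero both have lineal number 614, so the next rule applies.
Among Nguyen and Romero, alphabetically by surname: Nguyen before Romero.
So Mbeki takes precedence.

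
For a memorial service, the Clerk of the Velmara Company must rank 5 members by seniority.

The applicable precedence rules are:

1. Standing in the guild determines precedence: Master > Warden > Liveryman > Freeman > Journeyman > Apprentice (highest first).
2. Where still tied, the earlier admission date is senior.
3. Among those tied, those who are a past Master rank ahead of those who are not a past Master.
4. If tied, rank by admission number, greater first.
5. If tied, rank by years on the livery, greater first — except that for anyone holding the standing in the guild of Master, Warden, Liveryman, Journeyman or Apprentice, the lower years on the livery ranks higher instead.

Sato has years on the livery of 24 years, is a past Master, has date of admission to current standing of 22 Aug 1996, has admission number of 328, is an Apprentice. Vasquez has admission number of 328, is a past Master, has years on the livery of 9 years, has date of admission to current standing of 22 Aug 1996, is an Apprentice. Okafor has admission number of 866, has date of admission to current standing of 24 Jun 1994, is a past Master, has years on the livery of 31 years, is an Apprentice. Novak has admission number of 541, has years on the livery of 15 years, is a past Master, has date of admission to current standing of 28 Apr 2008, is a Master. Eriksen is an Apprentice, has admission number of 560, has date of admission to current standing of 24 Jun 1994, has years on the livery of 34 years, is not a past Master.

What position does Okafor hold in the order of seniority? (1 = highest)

2

By standing in the guild: Novak (Master); then Okafor, Eriksen, Vasquez and Sato (Apprentice).
Among Okafor, Eriksen, Vasquez and Sato, by date of admission to current standing (earlier first): Okafor and Eriksen (24 Jun 1994) before Vasquez and Sato (22 Aug 1996).
Among Okafor and Eriksen, a past Master before not a past Master: Okafor (a past Master) before Eriksen (not a past Master).
Vasquez and Sato are each a past Master, so the next rule applies.
Vasquez and Sato both have admission number 328, so the next rule applies.
Among Vasquez and Sato, by years on the livery (lower first) (reversed rule for this group): Vasquez (9 years) before Sato (24 years).
Order: Novak, Okafor, Eriksen, Vasquez, Sato. So position 2.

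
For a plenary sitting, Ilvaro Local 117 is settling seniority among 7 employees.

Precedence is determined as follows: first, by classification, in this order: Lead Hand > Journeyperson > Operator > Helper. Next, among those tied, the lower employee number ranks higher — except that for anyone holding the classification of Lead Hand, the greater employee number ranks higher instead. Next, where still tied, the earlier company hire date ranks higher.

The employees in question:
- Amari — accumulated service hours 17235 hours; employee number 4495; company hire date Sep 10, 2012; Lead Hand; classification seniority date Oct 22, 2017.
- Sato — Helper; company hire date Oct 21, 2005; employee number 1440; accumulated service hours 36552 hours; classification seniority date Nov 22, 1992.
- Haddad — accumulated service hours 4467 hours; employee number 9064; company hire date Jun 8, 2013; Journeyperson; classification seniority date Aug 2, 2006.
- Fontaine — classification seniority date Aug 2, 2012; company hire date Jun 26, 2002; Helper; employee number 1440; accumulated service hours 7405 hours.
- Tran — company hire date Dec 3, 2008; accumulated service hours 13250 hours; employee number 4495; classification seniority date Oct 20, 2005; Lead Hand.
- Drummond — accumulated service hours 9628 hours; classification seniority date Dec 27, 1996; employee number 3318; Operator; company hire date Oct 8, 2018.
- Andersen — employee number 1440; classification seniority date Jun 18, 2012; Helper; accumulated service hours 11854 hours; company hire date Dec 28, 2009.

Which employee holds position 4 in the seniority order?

By classification: Tran and Amari (Lead Hand); then Haddad (Journeyperson); then Drummond (Operator); then Fontaine, Sato and Andersen (Helper).
Tran and Amari both have employee number 4495, so the next rule applies.
Among Tran and Amari, by company hire date (earlier first): Tran (Dec 3, 2008) before Amari (Sep 10, 2012).
Fontaine, Sato and Andersen all have employee number 1440, so the next rule applies.
Among Fontaine, Sato and Andersen, by company hire date (earlier first): Fontaine (Jun 26, 2002) before Sato (Oct 21, 2005) before Andersen (Dec 28, 2009).
Order: Tran, Amari, Haddad, Drummond, Fontaine, Sato, Andersen.

Drummond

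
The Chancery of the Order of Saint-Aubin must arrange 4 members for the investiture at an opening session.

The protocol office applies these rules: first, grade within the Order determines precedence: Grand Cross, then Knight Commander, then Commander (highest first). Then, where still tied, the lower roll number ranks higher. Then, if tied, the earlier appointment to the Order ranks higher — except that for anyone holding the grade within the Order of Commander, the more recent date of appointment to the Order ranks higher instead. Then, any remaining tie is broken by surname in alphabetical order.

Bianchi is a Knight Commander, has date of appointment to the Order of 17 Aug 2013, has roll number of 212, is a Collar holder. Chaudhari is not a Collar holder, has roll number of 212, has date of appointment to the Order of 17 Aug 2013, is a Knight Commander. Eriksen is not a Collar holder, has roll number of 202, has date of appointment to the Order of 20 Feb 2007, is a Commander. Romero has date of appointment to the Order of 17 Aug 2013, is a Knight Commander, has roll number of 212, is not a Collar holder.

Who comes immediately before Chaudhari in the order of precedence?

Bianchi

By grade within the Order: Bianchi, Chaudhari and Romero (Knight Commander); then Eriksen (Commander).
Bianchi, Chaudhari and Romero all have roll number 212, so the next rule applies.
Bianchi, Chaudhari and Romero all have date of appointment to the Order 17 Aug 2013, so the next rule applies.
Among Bianchi, Chaudhari and Romero, alphabetically by surname: Bianchi before Chaudhari before Romero.
Order: Bianchi, Chaudhari, Romero, Eriksen.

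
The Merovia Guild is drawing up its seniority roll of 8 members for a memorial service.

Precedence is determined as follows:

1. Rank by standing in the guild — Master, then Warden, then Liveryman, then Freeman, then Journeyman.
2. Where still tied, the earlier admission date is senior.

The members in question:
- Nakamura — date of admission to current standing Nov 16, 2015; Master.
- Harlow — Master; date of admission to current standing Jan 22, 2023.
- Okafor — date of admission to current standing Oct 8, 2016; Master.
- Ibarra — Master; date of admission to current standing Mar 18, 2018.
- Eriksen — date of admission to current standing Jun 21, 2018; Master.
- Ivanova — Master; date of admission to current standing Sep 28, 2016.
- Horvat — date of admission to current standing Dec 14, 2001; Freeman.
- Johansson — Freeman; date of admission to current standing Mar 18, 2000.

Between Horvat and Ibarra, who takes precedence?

Ibarra

By standing in the guild: Nakamura, Ivanova, Okafor, Ibarra, Eriksen and Harlow (Master); then Johansson and Horvat (Freeman).
Among Nakamura, Ivanova, Okafor, Ibarra, Eriksen and Harlow, by date of admission to current standing (earlier first): Nakamura (Nov 16, 2015) before Ivanova (Sep 28, 2016) before Okafor (Oct 8, 2016) before Ibarra (Mar 18, 2018) before Eriksen (Jun 21, 2018) before Harlow (Jan 22, 2023).
Among Johansson and Horvat, by date of admission to current standing (earlier first): Johansson (Mar 18, 2000) before Horvat (Dec 14, 2001).
So Ibarra takes precedence.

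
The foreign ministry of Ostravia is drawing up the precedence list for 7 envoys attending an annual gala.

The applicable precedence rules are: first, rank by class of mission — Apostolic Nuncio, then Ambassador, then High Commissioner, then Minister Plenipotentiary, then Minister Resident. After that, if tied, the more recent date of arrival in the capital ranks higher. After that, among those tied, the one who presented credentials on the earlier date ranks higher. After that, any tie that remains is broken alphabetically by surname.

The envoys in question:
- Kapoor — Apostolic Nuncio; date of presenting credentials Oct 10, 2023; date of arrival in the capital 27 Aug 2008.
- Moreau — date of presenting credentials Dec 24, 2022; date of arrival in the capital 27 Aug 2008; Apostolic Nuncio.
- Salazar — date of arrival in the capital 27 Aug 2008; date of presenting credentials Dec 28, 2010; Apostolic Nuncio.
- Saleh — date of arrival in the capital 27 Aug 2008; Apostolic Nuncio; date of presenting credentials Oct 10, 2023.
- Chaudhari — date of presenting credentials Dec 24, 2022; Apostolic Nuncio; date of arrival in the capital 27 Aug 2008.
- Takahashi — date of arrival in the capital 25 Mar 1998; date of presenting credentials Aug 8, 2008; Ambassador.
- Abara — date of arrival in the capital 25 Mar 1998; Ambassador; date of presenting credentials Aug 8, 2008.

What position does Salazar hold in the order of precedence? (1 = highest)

1

By class of mission: Salazar, Chaudhari, Moreau, Kapoor and Saleh (Apostolic Nuncio); then Abara and Takahashi (Ambassador).
Salazar, Chaudhari, Moreau, Kapoor and Saleh all have date of arrival in the capital 27 Aug 2008, so the next rule applies.
Among Salazar, Chaudhari, Moreau, Kapoor and Saleh, by date of presenting credentials (earlier first): Salazar (Dec 28, 2010) before Chaudhari and Moreau (Dec 24, 2022) before Kapoor and Saleh (Oct 10, 2023).
Among Chaudhari and Moreau, alphabetically by surname: Chaudhari before Moreau.
Among Kapoor and Saleh, alphabetically by surname: Kapoor before Saleh.
Abara and Takahashi both have date of arrival in the capital 25 Mar 1998, so the next rule applies.
Abara and Takahashi both have date of presenting credentials Aug 8, 2008, so the next rule applies.
Among Abara and Takahashi, alphabetically by surname: Abara before Takahashi.
Order: Salazar, Chaudhari, Moreau, Kapoor, Saleh, Abara, Takahashi. So position 1.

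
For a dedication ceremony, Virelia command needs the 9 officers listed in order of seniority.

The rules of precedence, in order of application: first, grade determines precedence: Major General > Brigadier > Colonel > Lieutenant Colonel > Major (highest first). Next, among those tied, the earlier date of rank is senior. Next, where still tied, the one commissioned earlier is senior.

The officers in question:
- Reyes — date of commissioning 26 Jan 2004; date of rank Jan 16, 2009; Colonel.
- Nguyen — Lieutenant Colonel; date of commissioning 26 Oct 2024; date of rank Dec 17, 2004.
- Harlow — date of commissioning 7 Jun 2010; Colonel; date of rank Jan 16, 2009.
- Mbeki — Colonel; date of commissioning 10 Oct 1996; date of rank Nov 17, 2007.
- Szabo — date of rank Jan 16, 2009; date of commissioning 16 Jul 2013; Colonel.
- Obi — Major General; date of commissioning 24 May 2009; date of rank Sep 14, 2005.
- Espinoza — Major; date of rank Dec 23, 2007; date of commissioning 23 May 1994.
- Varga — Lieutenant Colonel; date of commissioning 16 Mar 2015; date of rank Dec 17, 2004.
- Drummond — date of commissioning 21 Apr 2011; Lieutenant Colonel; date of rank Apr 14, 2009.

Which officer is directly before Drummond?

By grade: Obi (Major General); then Mbeki, Reyes, Harlow and Szabo (Colonel); then Varga, Nguyen and Drummond (Lieutenant Colonel); then Espinoza (Major).
Among Mbeki, Reyes, Harlow and Szabo, by date of rank (earlier first): Mbeki (Nov 17, 2007) before Reyes, Harlow and Szabo (Jan 16, 2009).
Among Reyes, Harlow and Szabo, by date of commissioning (earlier first): Reyes (26 Jan 2004) before Harlow (7 Jun 2010) before Szabo (16 Jul 2013).
Among Varga, Nguyen and Drummond, by date of rank (earlier first): Varga and Nguyen (Dec 17, 2004) before Drummond (Apr 14, 2009).
Among Varga and Nguyen, by date of commissioning (earlier first): Varga (16 Mar 2015) before Nguyen (26 Oct 2024).
Order: Obi, Mbeki, Reyes, Harlow, Szabo, Varga, Nguyen, Drummond, Espinoza.

Nguyen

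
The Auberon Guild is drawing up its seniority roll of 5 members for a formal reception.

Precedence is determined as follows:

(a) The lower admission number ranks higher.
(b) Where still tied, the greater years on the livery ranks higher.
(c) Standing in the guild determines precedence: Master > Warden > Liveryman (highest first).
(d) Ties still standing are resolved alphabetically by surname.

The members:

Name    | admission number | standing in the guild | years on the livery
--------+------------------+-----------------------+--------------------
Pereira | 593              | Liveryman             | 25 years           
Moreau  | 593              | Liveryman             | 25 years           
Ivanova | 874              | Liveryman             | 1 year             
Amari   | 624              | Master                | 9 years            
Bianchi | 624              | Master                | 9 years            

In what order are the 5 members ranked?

By admission number (lower first): Moreau and Pereira (both 593); then Amari and Bianchi (both 624); then Ivanova (874).
Moreau and Pereira both have years on the livery 25 years, so the next rule applies.
Moreau and Pereira are each Liveryman, so the next rule applies.
Among Moreau and Pereira, alphabetically by surname: Moreau before Pereira.
Amari and Bianchi both have years on the livery 9 years, so the next rule applies.
Amari and Bianchi are each Master, so the next rule applies.
Among Amari and Bianchi, alphabetically by surname: Amari before Bianchi.
Full order: Moreau, Pereira, Amari, Bianchi, Ivanova.

Moreau, Pereira, Amari, Bianchi, Ivanova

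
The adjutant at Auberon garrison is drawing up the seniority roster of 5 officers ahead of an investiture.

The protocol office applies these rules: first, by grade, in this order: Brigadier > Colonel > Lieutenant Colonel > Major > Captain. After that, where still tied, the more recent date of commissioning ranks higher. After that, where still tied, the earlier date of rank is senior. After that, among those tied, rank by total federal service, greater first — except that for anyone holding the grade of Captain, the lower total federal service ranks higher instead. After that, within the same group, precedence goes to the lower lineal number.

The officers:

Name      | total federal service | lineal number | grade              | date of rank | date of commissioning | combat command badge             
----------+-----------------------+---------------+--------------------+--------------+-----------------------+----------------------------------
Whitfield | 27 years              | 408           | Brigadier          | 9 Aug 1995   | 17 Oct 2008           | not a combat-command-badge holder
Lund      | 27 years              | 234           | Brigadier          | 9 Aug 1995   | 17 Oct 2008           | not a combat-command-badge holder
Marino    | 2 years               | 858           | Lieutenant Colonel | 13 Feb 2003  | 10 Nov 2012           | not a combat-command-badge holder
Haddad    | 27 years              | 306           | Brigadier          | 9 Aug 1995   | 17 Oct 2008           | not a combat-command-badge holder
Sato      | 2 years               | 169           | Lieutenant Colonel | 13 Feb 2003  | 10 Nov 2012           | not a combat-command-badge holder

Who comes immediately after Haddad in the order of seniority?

Whitfield

By grade: Lund, Haddad and Whitfield (Brigadier); then Sato and Marino (Lieutenant Colonel).
Lund, Haddad and Whitfield all have date of commissioning 17 Oct 2008, so the next rule applies.
Lund, Haddad and Whitfield all have date of rank 9 Aug 1995, so the next rule applies.
Lund, Haddad and Whitfield all have total federal service 27 years, so the next rule applies.
Among Lund, Haddad and Whitfield, by lineal number (lower first): Lund (234) before Haddad (306) before Whitfield (408).
Sato and Marino both have date of commissioning 10 Nov 2012, so the next rule applies.
Sato and Marino both have date of rank 13 Feb 2003, so the next rule applies.
Sato and Marino both have total federal service 2 years, so the next rule applies.
Among Sato and Marino, by lineal number (lower first): Sato (169) before Marino (858).
Order: Lund, Haddad, Whitfield, Sato, Marino.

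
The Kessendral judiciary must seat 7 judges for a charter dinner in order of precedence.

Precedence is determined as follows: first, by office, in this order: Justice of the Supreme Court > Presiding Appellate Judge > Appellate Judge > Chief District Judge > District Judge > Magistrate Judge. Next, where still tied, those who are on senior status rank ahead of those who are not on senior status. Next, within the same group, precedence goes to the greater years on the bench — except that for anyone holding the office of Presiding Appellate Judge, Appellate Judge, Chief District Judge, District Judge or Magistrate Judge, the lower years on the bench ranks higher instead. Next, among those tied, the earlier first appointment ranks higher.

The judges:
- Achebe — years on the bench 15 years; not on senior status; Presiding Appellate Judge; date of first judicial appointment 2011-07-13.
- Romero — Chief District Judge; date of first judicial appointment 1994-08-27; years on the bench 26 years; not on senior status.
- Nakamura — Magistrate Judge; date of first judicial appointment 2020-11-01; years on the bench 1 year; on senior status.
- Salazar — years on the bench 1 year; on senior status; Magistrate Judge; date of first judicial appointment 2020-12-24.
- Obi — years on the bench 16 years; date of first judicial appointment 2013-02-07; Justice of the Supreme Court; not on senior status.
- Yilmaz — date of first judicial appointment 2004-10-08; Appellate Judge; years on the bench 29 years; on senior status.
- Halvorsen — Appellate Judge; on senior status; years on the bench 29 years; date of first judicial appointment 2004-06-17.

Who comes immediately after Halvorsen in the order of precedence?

By office: Obi (Justice of the Supreme Court); then Achebe (Presiding Appellate Judge); then Halvorsen and Yilmaz (Appellate Judge); then Romero (Chief District Judge); then Nakamura and Salazar (Magistrate Judge).
Halvorsen and Yilmaz are each on senior status, so the next rule applies.
Halvorsen and Yilmaz both have years on the bench 29 years, so the next rule applies.
Among Halvorsen and Yilmaz, by date of first judicial appointment (earlier first): Halvorsen (2004-06-17) before Yilmaz (2004-10-08).
Nakamura and Salazar are each on senior status, so the next rule applies.
Nakamura and Salazar both have years on the bench 1 year, so the next rule applies.
Among Nakamura and Salazar, by date of first judicial appointment (earlier first): Nakamura (2020-11-01) before Salazar (2020-12-24).
Order: Obi, Achebe, Halvorsen, Yilmaz, Romero, Nakamura, Salazar.

Yilmaz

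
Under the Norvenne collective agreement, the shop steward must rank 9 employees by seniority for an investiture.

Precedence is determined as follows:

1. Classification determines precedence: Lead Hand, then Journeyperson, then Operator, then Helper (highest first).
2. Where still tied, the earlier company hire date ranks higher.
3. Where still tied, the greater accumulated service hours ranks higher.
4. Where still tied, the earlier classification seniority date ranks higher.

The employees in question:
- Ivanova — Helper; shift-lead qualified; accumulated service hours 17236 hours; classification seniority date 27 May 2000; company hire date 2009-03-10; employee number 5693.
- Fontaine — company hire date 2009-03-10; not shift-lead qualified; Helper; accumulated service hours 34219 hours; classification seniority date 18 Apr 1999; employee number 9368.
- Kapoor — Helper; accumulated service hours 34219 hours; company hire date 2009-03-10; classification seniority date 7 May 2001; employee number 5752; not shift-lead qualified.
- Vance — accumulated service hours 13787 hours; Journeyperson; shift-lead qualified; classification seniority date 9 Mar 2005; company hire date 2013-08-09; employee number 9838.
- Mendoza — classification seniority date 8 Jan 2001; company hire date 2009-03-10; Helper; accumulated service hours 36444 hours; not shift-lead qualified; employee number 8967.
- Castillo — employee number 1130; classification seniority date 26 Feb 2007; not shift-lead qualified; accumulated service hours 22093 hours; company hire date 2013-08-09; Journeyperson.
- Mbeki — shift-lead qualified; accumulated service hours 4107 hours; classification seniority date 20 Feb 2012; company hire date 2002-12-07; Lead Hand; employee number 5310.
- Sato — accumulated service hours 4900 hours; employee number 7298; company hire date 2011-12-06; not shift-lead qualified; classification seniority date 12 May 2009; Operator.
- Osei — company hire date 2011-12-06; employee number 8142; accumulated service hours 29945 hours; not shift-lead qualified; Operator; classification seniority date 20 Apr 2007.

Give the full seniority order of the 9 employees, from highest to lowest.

By classification: Mbeki (Lead Hand); then Castillo and Vance (Journeyperson); then Osei and Sato (Operator); then Mendoza, Fontaine, Kapoor and Ivanova (Helper).
Castillo and Vance both have company hire date 2013-08-09, so the next rule applies.
Among Castillo and Vance, by accumulated service hours (higher first): Castillo (22093 hours) before Vance (13787 hours).
Osei and Sato both have company hire date 2011-12-06, so the next rule applies.
Among Osei and Sato, by accumulated service hours (higher first): Osei (29945 hours) before Sato (4900 hours).
Mendoza, Fontaine, Kapoor and Ivanova all have company hire date 2009-03-10, so the next rule applies.
Among Mendoza, Fontaine, Kapoor and Ivanova, by accumulated service hours (higher first): Mendoza (36444 hours) before Fontaine and Kapoor (34219 hours) before Ivanova (17236 hours).
Among Fontaine and Kapoor, by classification seniority date (earlier first): Fontaine (18 Apr 1999) before Kapoor (7 May 2001).
Full order: Mbeki, Castillo, Vance, Osei, Sato, Mendoza, Fontaine, Kapoor, Ivanova.

Mbeki, Castillo, Vance, Osei, Sato, Mendoza, Fontaine, Kapoor, Ivanova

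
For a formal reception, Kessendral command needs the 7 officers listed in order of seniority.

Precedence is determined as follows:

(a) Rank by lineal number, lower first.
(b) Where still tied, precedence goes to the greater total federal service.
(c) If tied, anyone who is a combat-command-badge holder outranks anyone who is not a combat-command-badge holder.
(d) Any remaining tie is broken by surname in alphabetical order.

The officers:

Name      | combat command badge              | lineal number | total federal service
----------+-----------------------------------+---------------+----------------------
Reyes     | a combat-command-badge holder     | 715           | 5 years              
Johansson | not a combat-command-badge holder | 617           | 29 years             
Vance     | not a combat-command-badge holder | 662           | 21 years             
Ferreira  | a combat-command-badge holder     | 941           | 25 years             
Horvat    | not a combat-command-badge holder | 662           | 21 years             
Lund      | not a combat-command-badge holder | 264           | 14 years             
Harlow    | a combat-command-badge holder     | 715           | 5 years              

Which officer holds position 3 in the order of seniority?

Horvat

By lineal number (lower first): Lund (264); then Johansson (617); then Horvat and Vance (both 662); then Harlow and Reyes (both 715); then Ferreira (941).
Horvat and Vance both have total federal service 21 years, so the next rule applies.
Horvat and Vance are each not a combat-command-badge holder, so the next rule applies.
Among Horvat and Vance, alphabetically by surname: Horvat before Vance.
Harlow and Reyes both have total federal service 5 years, so the next rule applies.
Harlow and Reyes are each a combat-command-badge holder, so the next rule applies.
Among Harlow and Reyes, alphabetically by surname: Harlow before Reyes.
Order: Lund, Johansson, Horvat, Vance, Harlow, Reyes, Ferreira.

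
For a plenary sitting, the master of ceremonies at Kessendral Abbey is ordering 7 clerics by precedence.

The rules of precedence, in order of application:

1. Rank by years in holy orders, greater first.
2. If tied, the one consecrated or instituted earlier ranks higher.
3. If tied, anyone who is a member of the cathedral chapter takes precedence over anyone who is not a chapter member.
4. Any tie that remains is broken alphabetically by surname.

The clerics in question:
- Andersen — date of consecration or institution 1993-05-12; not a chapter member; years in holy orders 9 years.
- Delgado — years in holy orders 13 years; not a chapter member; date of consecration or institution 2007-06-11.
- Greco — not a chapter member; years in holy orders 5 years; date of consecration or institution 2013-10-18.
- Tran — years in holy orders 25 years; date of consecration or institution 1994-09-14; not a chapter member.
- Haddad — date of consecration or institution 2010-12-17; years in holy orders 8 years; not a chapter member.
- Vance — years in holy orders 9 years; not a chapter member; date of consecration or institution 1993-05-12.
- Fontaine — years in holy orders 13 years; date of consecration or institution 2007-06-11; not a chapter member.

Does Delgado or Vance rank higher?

By years in holy orders (higher first): Tran (25 years); then Delgado and Fontaine (both 13 years); then Andersen and Vance (both 9 years); then Haddad (8 years); then Greco (5 years).
Delgado and Fontaine both have date of consecration or institution 2007-06-11, so the next rule applies.
Delgado and Fontaine are each not a chapter member, so the next rule applies.
Among Delgado and Fontaine, alphabetically by surname: Delgado before Fontaine.
Andersen and Vance both have date of consecration or institution 1993-05-12, so the next rule applies.
Andersen and Vance are each not a chapter member, so the next rule applies.
Among Andersen and Vance, alphabetically by surname: Andersen before Vance.
So Delgado takes precedence.

Delgado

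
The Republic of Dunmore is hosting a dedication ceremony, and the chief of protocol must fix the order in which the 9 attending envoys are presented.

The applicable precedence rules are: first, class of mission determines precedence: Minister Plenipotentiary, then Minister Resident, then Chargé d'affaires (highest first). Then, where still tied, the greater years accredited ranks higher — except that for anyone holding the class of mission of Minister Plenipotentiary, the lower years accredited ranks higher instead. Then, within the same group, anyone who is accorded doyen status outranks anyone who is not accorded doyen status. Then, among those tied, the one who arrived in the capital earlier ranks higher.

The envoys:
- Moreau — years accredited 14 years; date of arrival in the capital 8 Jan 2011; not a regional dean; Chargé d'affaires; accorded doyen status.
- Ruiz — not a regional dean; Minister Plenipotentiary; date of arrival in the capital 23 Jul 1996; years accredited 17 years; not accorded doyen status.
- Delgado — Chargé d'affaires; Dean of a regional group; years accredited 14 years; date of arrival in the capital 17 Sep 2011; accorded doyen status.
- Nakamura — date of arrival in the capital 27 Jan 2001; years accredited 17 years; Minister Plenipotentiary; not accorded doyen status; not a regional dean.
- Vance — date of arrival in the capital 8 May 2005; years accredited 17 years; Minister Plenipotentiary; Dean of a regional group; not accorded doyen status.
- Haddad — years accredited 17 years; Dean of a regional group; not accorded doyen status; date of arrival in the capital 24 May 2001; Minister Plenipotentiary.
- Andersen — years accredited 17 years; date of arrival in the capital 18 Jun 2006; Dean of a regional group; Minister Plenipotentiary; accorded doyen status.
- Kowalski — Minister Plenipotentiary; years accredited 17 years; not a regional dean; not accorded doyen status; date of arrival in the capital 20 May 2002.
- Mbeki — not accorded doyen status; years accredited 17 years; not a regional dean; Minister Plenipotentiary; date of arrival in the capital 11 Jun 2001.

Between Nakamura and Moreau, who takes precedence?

By class of mission: Andersen, Ruiz, Nakamura, Haddad, Mbeki, Kowalski and Vance (Minister Plenipotentiary); then Moreau and Delgado (Chargé d'affaires).
Andersen, Ruiz, Nakamura, Haddad, Mbeki, Kowalski and Vance all have years accredited 17 years, so the next rule applies.
Among Andersen, Ruiz, Nakamura, Haddad, Mbeki, Kowalski and Vance, accorded doyen status before not accorded doyen status: Andersen (accorded doyen status) before Ruiz, Nakamura, Haddad, Mbeki, Kowalski and Vance (not accorded doyen status).
Among Ruiz, Nakamura, Haddad, Mbeki, Kowalski and Vance, by date of arrival in the capital (earlier first): Ruiz (23 Jul 1996) before Nakamura (27 Jan 2001) before Haddad (24 May 2001) before Mbeki (11 Jun 2001) before Kowalski (20 May 2002) before Vance (8 May 2005).
Moreau and Delgado both have years accredited 14 years, so the next rule applies.
Moreau and Delgado are each accorded doyen status, so the next rule applies.
Among Moreau and Delgado, by date of arrival in the capital (earlier first): Moreau (8 Jan 2011) before Delgado (17 Sep 2011).
So Nakamura takes precedence.

Nakamura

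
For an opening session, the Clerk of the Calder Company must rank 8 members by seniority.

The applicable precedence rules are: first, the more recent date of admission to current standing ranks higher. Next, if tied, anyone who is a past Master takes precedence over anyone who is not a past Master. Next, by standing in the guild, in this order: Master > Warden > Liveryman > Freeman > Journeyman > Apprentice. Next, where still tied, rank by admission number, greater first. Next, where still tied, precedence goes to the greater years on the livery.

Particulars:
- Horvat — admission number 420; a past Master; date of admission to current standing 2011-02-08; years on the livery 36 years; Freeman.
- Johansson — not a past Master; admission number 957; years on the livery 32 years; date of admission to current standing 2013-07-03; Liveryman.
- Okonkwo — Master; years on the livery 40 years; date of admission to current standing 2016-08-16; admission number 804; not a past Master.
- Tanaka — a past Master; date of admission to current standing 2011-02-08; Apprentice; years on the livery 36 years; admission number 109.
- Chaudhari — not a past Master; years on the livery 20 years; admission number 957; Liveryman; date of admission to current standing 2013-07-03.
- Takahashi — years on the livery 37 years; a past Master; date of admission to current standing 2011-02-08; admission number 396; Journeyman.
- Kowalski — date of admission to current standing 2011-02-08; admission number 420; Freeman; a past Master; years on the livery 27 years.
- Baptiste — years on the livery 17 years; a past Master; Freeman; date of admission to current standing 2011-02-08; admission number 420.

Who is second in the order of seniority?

By date of admission to current standing (later first): Okonkwo (2016-08-16); then Johansson and Chaudhari (both 2013-07-03); then Horvat, Kowalski, Baptiste, Takahashi and Tanaka (each 2011-02-08).
Johansson and Chaudhari are each not a past Master, so the next rule applies.
Johansson and Chaudhari are each Liveryman, so the next rule applies.
Johansson and Chaudhari both have admission number 957, so the next rule applies.
Among Johansson and Chaudhari, by years on the livery (higher first): Johansson (32 years) before Chaudhari (20 years).
Horvat, Kowalski, Baptiste, Takahashi and Tanaka are each a past Master, so the next rule applies.
Among Horvat, Kowalski, Baptiste, Takahashi and Tanaka, by standing in the guild: Horvat, Kowalski and Baptiste (Freeman) before Takahashi (Journeyman) before Tanaka (Apprentice).
Horvat, Kowalski and Baptiste all have admission number 420, so the next rule applies.
Among Horvat, Kowalski and Baptiste, by years on the livery (higher first): Horvat (36 years) before Kowalski (27 years) before Baptiste (17 years).
Order: Okonkwo, Johansson, Chaudhari, Horvat, Kowalski, Baptiste, Takahashi, Tanaka.

Johansson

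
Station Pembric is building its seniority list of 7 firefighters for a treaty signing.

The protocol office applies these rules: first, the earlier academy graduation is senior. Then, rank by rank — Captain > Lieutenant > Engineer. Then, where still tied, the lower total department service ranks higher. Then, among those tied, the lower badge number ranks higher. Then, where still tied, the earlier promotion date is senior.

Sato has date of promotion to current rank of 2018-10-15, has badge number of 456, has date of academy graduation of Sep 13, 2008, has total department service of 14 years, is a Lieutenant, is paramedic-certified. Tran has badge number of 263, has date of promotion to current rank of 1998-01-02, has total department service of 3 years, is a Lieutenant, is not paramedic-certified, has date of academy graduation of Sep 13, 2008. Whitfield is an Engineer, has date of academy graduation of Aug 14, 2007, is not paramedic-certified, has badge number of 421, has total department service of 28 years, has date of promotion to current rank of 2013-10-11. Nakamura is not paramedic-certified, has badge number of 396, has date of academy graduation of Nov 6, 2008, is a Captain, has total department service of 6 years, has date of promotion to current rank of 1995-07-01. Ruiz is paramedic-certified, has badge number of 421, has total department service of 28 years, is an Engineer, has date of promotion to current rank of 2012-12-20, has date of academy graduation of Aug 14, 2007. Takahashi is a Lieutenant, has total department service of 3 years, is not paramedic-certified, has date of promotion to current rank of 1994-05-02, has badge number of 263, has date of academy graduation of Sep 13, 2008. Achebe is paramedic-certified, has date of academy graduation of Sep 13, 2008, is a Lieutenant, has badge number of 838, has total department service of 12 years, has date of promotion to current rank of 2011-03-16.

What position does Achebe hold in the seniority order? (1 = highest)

5

By date of academy graduation (earlier first): Ruiz and Whitfield (both Aug 14, 2007); then Takahashi, Tran, Achebe and Sato (each Sep 13, 2008); then Nakamura (Nov 6, 2008).
Ruiz and Whitfield are each Engineer, so the next rule applies.
Ruiz and Whitfield both have total department service 28 years, so the next rule applies.
Ruiz and Whitfield both have badge number 421, so the next rule applies.
Among Ruiz and Whitfield, by date of promotion to current rank (earlier first): Ruiz (2012-12-20) before Whitfield (2013-10-11).
Takahashi, Tran, Achebe and Sato are each Lieutenant, so the next rule applies.
Among Takahashi, Tran, Achebe and Sato, by total department service (lower first): Takahashi and Tran (3 years) before Achebe (12 years) before Sato (14 years).
Takahashi and Tran both have badge number 263, so the next rule applies.
Among Takahashi and Tran, by date of promotion to current rank (earlier first): Takahashi (1994-05-02) before Tran (1998-01-02).
Order: Ruiz, Whitfield, Takahashi, Tran, Achebe, Sato, Nakamura. So position 5.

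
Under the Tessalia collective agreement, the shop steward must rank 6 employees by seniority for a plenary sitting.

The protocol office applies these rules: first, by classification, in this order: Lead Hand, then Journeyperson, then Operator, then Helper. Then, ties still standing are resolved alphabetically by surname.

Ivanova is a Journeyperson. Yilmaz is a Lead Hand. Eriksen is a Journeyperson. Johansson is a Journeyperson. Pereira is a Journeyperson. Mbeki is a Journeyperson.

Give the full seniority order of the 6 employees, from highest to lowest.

Yilmaz, Eriksen, Ivanova, Johansson, Mbeki, Pereira

By classification: Yilmaz (Lead Hand); then Eriksen, Ivanova, Johansson, Mbeki and Pereira (Journeyperson).
Among Eriksen, Ivanova, Johansson, Mbeki and Pereira, alphabetically by surname: Eriksen before Ivanova before Johansson before Mbeki before Pereira.
Full order: Yilmaz, Eriksen, Ivanova, Johansson, Mbeki, Pereira.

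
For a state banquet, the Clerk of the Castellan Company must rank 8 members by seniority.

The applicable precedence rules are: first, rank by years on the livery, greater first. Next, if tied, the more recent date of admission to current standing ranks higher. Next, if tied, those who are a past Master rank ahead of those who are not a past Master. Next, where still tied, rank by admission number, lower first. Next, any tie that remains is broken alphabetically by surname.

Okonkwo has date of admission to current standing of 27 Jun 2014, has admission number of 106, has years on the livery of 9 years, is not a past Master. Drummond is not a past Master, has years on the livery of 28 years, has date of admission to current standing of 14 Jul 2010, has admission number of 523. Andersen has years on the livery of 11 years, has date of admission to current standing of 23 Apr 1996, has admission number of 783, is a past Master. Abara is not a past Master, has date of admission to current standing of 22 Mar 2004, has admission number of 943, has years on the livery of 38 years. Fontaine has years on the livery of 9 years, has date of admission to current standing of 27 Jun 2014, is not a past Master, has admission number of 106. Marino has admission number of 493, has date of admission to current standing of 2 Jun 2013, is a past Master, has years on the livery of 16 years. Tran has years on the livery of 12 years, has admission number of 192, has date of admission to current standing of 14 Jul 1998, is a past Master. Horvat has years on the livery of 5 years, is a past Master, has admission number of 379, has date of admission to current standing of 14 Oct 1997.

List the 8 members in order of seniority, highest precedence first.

Abara, Drummond, Marino, Tran, Andersen, Fontaine, Okonkwo, Horvat

By years on the livery (higher first): Abara (38 years); then Drummond (28 years); then Marino (16 years); then Tran (12 years); then Andersen (11 years); then Fontaine and Okonkwo (both 9 years); then Horvat (5 years).
Fontaine and Okonkwo both have date of admission to current standing 27 Jun 2014, so the next rule applies.
Fontaine and Okonkwo are each not a past Master, so the next rule applies.
Fontaine and Okonkwo both have admission number 106, so the next rule applies.
Among Fontaine and Okonkwo, alphabetically by surname: Fontaine before Okonkwo.
Full order: Abara, Drummond, Marino, Tran, Andersen, Fontaine, Okonkwo, Horvat.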